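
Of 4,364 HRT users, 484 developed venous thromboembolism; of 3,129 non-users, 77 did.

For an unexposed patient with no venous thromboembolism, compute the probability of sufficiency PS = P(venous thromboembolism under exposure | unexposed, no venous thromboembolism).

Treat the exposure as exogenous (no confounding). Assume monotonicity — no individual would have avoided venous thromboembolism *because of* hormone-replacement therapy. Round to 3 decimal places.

PS ≈ 0.088

p₁ = P(outcome | exposed) = 484/4364 = 0.11091
p₀ = P(outcome | unexposed) = 77/3129 = 0.024609
Under exogeneity and monotonicity, PS = (p₁ − p₀) / (1 − p₀).
PS = (0.11091 − 0.024609) / (1 − 0.024609) = 0.086299 / 0.97539 ≈ 0.0885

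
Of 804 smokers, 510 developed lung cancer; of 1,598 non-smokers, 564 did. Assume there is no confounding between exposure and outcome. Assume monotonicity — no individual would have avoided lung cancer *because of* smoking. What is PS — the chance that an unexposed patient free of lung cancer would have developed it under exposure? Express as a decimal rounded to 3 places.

PS ≈ 0.435

p₁ = P(outcome | exposed) = 510/804 = 0.63433
p₀ = P(outcome | unexposed) = 564/1598 = 0.35294
Under exogeneity and monotonicity, PS = (p₁ − p₀) / (1 − p₀).
PS = (0.63433 − 0.35294) / (1 − 0.35294) = 0.28139 / 0.64706 ≈ 0.4349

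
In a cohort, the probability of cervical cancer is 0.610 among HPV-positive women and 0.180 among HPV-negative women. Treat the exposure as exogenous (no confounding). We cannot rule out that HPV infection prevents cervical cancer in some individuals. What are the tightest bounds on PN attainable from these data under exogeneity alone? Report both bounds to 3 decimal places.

0.705 ≤ PN ≤ 1.000

Let p₁ = 0.61, p₀ = 0.18.
Under exogeneity alone the bounds on PN are max{0,(p₁−p₀)/p₁} ≤ PN ≤ min{1,(1−p₀)/p₁}.
  lower = (p₁ − p₀)/p₁ = 0.43 / 0.61 ≈ 0.7049
  upper = min{1, (1 − p₀)/p₁} = 0.82 / 0.61 ≈ 1.3443 → capped at 1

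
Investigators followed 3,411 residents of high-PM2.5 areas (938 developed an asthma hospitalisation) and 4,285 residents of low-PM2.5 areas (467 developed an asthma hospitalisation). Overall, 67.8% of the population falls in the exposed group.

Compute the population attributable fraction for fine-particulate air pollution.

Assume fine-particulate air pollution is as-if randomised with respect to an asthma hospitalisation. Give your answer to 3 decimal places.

p₁ = P(outcome | exposed) = 938/3411 = 0.27499
p₀ = P(outcome | unexposed) = 467/4285 = 0.10898
Overall risk P(Y=1) = π·p₁ + (1−π)·p₀ = 0.678×0.27499 + 0.322×0.10898 = 0.22154.
Under exogeneity, PAF = [P(Y=1) − p₀] / P(Y=1).
PAF = (0.22154 − 0.10898) / 0.22154 ≈ 0.5081

PAF ≈ 0.508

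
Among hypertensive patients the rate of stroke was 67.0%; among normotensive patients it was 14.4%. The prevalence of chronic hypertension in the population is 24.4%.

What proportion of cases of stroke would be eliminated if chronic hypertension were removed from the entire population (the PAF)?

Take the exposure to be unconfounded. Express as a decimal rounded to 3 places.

PAF ≈ 0.471

p₁ = 0.67, p₀ = 0.144.
Overall risk P(Y=1) = π·p₁ + (1−π)·p₀ = 0.244×0.67 + 0.756×0.144 = 0.27234.
Under exogeneity, PAF = [P(Y=1) − p₀] / P(Y=1).
PAF = (0.27234 − 0.144) / 0.27234 ≈ 0.4713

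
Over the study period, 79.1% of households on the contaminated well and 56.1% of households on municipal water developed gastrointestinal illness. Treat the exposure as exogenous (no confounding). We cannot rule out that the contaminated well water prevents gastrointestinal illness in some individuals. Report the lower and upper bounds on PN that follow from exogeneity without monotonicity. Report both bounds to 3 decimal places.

0.291 ≤ PN ≤ 0.555

p₁ = 0.791, p₀ = 0.561.
Under exogeneity alone the bounds on PN are max{0,(p₁−p₀)/p₁} ≤ PN ≤ min{1,(1−p₀)/p₁}.
  lower = (p₁ − p₀)/p₁ = 0.23 / 0.791 ≈ 0.2908
  upper = min{1, (1 − p₀)/p₁} = 0.439 / 0.791 ≈ 0.5550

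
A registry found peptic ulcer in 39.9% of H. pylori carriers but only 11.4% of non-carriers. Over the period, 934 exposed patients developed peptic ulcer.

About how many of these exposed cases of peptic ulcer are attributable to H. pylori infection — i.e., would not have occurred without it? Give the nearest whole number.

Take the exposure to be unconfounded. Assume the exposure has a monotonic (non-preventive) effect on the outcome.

about 667 cases

p₁ = 0.399, p₀ = 0.114.
PN = (p₁ − p₀)/p₁ = (0.399 − 0.114) / 0.399 ≈ 0.71429.
Attributable cases ≈ PN × (exposed cases) = 0.71429 × 934 ≈ 667.14.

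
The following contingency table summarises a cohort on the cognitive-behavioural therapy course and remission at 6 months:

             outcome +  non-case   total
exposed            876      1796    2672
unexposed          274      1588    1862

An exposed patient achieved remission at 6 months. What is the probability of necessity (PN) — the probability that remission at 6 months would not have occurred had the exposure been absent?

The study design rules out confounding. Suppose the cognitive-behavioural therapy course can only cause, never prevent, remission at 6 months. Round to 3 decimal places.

p₁ = P(outcome | exposed) = 876/2672 = 0.32784
p₀ = P(outcome | unexposed) = 274/1862 = 0.14715
Under exogeneity and monotonicity, PN = (p₁ − p₀)/p₁.
PN = (0.32784 − 0.14715) / 0.32784 ≈ 0.5511

PN ≈ 0.551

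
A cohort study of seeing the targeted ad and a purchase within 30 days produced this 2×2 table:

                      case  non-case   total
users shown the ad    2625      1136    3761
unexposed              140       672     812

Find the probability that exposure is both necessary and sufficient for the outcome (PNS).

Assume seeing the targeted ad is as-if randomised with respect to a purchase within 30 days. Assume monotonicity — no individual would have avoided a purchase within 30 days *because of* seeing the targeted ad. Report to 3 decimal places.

PNS ≈ 0.526

p₁ = P(outcome | exposed) = 2625/3761 = 0.69795
p₀ = P(outcome | unexposed) = 140/812 = 0.17241
Under exogeneity and monotonicity, PNS = p₁ − p₀.
PNS = 0.69795 − 0.17241 = 0.52554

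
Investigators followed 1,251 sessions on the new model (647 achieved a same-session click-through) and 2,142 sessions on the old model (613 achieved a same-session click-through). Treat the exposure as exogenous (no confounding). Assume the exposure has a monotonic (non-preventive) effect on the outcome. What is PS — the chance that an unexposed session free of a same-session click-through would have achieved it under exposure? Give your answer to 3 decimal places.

p₁ = P(outcome | exposed) = 647/1251 = 0.51719
p₀ = P(outcome | unexposed) = 613/2142 = 0.28618
Under exogeneity and monotonicity, PS = (p₁ − p₀) / (1 − p₀).
PS = (0.51719 − 0.28618) / (1 − 0.28618) = 0.23101 / 0.71382 ≈ 0.3236

PS ≈ 0.324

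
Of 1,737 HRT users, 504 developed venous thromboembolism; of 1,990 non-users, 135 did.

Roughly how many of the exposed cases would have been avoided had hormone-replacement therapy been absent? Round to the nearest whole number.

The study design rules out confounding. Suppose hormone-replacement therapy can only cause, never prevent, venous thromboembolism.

about 386 cases

p₁ = P(outcome | exposed) = 504/1737 = 0.29016
p₀ = P(outcome | unexposed) = 135/1990 = 0.067839
PN = (p₁ − p₀)/p₁ = (0.29016 − 0.067839) / 0.29016 ≈ 0.76620.
Attributable cases ≈ PN × (exposed cases) = 0.76620 × 504 ≈ 386.16.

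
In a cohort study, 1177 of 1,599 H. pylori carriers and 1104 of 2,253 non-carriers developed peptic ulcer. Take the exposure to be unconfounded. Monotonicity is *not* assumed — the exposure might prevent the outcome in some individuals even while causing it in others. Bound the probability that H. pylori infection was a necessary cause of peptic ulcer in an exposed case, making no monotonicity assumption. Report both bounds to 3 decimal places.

p₁ = P(outcome | exposed) = 1177/1599 = 0.73609
p₀ = P(outcome | unexposed) = 1104/2253 = 0.49001
Under exogeneity alone the bounds on PN are max{0,(p₁−p₀)/p₁} ≤ PN ≤ min{1,(1−p₀)/p₁}.
  lower = (p₁ − p₀)/p₁ = 0.24607 / 0.73609 ≈ 0.3343
  upper = min{1, (1 − p₀)/p₁} = 0.50999 / 0.73609 ≈ 0.6928

0.334 ≤ PN ≤ 0.693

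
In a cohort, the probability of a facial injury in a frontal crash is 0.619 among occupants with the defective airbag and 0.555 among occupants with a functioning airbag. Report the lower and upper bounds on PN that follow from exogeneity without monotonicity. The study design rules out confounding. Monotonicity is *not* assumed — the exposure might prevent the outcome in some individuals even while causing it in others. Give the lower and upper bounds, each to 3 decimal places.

0.103 ≤ PN ≤ 0.719

Let p₁ = 0.619, p₀ = 0.555.
Under exogeneity alone the bounds on PN are max{0,(p₁−p₀)/p₁} ≤ PN ≤ min{1,(1−p₀)/p₁}.
  lower = (p₁ − p₀)/p₁ = 0.064 / 0.619 ≈ 0.1034
  upper = min{1, (1 − p₀)/p₁} = 0.445 / 0.619 ≈ 0.7189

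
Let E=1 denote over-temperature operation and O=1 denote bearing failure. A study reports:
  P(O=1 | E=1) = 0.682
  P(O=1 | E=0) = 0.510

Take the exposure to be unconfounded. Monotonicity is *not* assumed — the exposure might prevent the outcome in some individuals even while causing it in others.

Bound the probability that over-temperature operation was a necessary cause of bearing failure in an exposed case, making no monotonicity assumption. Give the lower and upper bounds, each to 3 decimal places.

0.252 ≤ PN ≤ 0.718

Let p₁ = 0.682, p₀ = 0.51.
Under exogeneity alone the bounds on PN are max{0,(p₁−p₀)/p₁} ≤ PN ≤ min{1,(1−p₀)/p₁}.
  lower = (p₁ − p₀)/p₁ = 0.172 / 0.682 ≈ 0.2522
  upper = min{1, (1 − p₀)/p₁} = 0.49 / 0.682 ≈ 0.7185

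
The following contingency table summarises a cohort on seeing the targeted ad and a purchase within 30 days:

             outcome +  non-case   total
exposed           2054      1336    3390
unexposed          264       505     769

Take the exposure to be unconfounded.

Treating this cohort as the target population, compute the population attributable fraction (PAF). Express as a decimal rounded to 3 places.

PAF ≈ 0.384

p₁ = P(outcome | exposed) = 2054/3390 = 0.6059
p₀ = P(outcome | unexposed) = 264/769 = 0.3433
Exposure prevalence π = 3390/4159 = 0.8151; overall risk P(Y=1) = 0.55735.
Under exogeneity, PAF = [P(Y=1) − p₀]/P(Y=1).
PAF = (0.55735 − 0.3433) / 0.55735 ≈ 0.3840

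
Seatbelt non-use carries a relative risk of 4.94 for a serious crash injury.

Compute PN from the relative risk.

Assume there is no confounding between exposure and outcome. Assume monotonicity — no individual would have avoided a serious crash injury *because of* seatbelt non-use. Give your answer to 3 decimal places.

Under exogeneity and monotonicity, PN = (RR − 1) / RR = 1 − 1/RR.
PN = (4.94 − 1) / 4.94 = 3.94 / 4.94 ≈ 0.7976

PN ≈ 0.798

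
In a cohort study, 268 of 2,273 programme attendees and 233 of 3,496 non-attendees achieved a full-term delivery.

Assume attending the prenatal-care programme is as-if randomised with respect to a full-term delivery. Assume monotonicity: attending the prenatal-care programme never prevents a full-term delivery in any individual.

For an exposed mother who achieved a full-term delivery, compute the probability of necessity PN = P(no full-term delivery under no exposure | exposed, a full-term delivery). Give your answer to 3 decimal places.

p₁ = P(outcome | exposed) = 268/2273 = 0.11791
p₀ = P(outcome | unexposed) = 233/3496 = 0.066648
Under exogeneity and monotonicity, PN = (p₁ − p₀) / p₁.
PN = (0.11791 − 0.066648) / 0.11791 = 0.051258 / 0.11791 ≈ 0.4347

PN ≈ 0.435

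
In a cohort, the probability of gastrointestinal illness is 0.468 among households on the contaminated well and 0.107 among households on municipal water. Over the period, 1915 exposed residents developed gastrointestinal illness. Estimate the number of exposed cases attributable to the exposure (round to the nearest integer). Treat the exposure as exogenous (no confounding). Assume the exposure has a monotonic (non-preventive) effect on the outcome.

about 1477 cases

Let p₁ = 0.468, p₀ = 0.107.
PN = (p₁ − p₀)/p₁ = (0.468 − 0.107) / 0.468 ≈ 0.77137.
Attributable cases ≈ PN × (exposed cases) = 0.77137 × 1915 ≈ 1477.17.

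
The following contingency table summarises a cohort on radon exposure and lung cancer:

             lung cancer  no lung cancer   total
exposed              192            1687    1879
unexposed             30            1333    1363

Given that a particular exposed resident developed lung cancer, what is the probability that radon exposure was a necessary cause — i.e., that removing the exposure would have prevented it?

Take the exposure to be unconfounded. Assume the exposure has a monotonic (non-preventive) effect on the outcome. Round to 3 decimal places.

PN ≈ 0.785

p₁ = P(outcome | exposed) = 192/1879 = 0.10218
p₀ = P(outcome | unexposed) = 30/1363 = 0.02201
Under exogeneity and monotonicity, PN = (p₁ − p₀) / p₁.
PN = (0.10218 − 0.02201) / 0.10218 = 0.080172 / 0.10218 ≈ 0.7846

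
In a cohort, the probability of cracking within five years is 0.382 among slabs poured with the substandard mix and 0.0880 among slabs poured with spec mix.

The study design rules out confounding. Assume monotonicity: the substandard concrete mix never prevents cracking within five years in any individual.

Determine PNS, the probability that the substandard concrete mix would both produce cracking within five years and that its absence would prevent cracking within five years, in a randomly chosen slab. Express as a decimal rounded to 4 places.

PNS ≈ 0.2940

Let p₁ = 0.382, p₀ = 0.088.
Under exogeneity and monotonicity, PNS = p₁ − p₀.
PNS = 0.382 − 0.088 = 0.294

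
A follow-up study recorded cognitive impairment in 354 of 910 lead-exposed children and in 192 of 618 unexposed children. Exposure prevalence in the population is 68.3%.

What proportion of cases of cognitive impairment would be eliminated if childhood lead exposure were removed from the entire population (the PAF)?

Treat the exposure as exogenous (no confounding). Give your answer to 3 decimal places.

p₁ = P(outcome | exposed) = 354/910 = 0.38901
p₀ = P(outcome | unexposed) = 192/618 = 0.31068
Overall risk P(Y=1) = π·p₁ + (1−π)·p₀ = 0.683×0.38901 + 0.317×0.31068 = 0.36418.
Under exogeneity, PAF = [P(Y=1) − p₀] / P(Y=1).
PAF = (0.36418 − 0.31068) / 0.36418 ≈ 0.1469

PAF ≈ 0.147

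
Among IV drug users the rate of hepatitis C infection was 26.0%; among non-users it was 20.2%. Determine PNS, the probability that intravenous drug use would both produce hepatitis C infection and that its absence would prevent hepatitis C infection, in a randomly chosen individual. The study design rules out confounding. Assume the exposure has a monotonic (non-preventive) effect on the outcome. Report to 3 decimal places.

p₁ = 0.26, p₀ = 0.202.
Under exogeneity and monotonicity, PNS = p₁ − p₀.
PNS = 0.26 − 0.202 = 0.058

PNS ≈ 0.058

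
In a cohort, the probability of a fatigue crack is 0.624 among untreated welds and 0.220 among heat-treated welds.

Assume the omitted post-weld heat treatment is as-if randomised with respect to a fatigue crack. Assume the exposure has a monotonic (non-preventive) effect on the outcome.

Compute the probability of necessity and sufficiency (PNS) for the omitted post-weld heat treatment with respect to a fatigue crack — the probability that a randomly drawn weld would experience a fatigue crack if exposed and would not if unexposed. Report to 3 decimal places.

Let p₁ = 0.624, p₀ = 0.22.
Under exogeneity and monotonicity, PNS = p₁ − p₀.
PNS = 0.624 − 0.22 = 0.404

PNS ≈ 0.404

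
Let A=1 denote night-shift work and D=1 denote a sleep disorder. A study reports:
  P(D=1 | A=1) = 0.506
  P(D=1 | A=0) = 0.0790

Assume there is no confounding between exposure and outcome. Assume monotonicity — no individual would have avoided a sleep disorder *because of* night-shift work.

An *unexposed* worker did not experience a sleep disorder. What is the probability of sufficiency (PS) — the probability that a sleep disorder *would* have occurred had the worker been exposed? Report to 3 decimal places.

PS ≈ 0.464

Let p₁ = 0.506, p₀ = 0.079.
Under exogeneity and monotonicity, PS = (p₁ − p₀) / (1 − p₀).
PS = (0.506 − 0.079) / (1 − 0.079) = 0.427 / 0.921 ≈ 0.4636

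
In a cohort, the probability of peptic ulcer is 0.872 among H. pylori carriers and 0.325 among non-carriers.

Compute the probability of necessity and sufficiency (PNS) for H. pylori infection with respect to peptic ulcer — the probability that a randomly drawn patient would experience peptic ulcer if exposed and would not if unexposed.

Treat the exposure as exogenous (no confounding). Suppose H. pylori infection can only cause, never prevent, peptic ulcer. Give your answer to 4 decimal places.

PNS ≈ 0.5470

Let p₁ = 0.872, p₀ = 0.325.
Under exogeneity and monotonicity, PNS = p₁ − p₀.
PNS = 0.872 − 0.325 = 0.547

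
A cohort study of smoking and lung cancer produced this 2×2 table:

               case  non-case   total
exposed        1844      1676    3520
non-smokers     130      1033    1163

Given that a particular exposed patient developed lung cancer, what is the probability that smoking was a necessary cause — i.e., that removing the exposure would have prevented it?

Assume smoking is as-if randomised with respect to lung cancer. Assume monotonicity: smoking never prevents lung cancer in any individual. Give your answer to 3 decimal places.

PN ≈ 0.787

p₁ = P(outcome | exposed) = 1844/3520 = 0.52386
p₀ = P(outcome | unexposed) = 130/1163 = 0.11178
Under exogeneity and monotonicity, PN = (p₁ − p₀) / p₁.
PN = (0.52386 − 0.11178) / 0.52386 = 0.41208 / 0.52386 ≈ 0.7866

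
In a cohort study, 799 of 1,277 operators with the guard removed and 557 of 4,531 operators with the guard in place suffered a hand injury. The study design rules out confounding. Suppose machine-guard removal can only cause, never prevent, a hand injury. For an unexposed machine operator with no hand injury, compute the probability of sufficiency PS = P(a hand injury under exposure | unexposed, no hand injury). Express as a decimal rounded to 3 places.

p₁ = P(outcome | exposed) = 799/1277 = 0.62569
p₀ = P(outcome | unexposed) = 557/4531 = 0.12293
Under exogeneity and monotonicity, PS = (p₁ − p₀) / (1 − p₀).
PS = (0.62569 − 0.12293) / (1 − 0.12293) = 0.50275 / 0.87707 ≈ 0.5732

PS ≈ 0.573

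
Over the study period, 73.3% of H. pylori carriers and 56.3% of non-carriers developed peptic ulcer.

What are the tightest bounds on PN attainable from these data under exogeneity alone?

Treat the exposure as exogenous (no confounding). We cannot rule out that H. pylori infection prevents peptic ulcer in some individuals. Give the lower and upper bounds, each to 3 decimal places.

p₁ = 0.733, p₀ = 0.563.
Under exogeneity alone the bounds on PN are max{0,(p₁−p₀)/p₁} ≤ PN ≤ min{1,(1−p₀)/p₁}.
  lower = (p₁ − p₀)/p₁ = 0.17 / 0.733 ≈ 0.2319
  upper = min{1, (1 − p₀)/p₁} = 0.437 / 0.733 ≈ 0.5962

0.232 ≤ PN ≤ 0.596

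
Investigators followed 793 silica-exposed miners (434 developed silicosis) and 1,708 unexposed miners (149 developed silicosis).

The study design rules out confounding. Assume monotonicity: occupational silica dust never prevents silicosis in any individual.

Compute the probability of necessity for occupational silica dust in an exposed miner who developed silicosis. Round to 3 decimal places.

p₁ = P(outcome | exposed) = 434/793 = 0.54729
p₀ = P(outcome | unexposed) = 149/1708 = 0.087237
Under exogeneity and monotonicity, PN = (p₁ − p₀) / p₁.
PN = (0.54729 − 0.087237) / 0.54729 = 0.46005 / 0.54729 ≈ 0.8406

PN ≈ 0.841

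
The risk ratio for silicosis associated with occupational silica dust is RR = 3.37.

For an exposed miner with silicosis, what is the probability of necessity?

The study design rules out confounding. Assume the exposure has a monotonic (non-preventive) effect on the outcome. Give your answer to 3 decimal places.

PN ≈ 0.703

Under exogeneity and monotonicity, PN = (RR − 1) / RR = 1 − 1/RR.
PN = (3.37 − 1) / 3.37 = 2.37 / 3.37 ≈ 0.7033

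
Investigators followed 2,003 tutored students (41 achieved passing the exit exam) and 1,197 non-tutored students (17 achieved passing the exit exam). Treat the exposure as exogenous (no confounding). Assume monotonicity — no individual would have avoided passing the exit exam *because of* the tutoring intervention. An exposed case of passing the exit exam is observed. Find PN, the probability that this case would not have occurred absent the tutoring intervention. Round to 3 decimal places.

p₁ = P(outcome | exposed) = 41/2003 = 0.020469
p₀ = P(outcome | unexposed) = 17/1197 = 0.014202
Under exogeneity and monotonicity, PN = (p₁ − p₀) / p₁.
PN = (0.020469 − 0.014202) / 0.020469 = 0.0062671 / 0.020469 ≈ 0.3062

PN ≈ 0.306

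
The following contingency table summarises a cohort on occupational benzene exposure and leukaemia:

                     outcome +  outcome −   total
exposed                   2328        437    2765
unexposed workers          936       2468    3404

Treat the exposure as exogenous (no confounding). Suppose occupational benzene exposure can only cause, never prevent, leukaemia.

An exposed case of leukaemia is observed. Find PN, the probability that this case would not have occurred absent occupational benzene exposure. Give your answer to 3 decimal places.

p₁ = P(outcome | exposed) = 2328/2765 = 0.84195
p₀ = P(outcome | unexposed) = 936/3404 = 0.27497
Under exogeneity and monotonicity, PN = (p₁ − p₀) / p₁.
PN = (0.84195 − 0.27497) / 0.84195 = 0.56698 / 0.84195 ≈ 0.6734

PN ≈ 0.673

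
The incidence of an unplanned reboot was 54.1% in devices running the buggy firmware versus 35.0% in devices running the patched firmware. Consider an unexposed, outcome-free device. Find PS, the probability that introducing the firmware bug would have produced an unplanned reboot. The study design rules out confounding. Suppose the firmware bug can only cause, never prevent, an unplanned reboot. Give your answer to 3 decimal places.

p₁ = 0.541, p₀ = 0.35.
Under exogeneity and monotonicity, PS = (p₁ − p₀) / (1 − p₀).
PS = (0.541 − 0.35) / (1 − 0.35) = 0.191 / 0.65 ≈ 0.2938

PS ≈ 0.294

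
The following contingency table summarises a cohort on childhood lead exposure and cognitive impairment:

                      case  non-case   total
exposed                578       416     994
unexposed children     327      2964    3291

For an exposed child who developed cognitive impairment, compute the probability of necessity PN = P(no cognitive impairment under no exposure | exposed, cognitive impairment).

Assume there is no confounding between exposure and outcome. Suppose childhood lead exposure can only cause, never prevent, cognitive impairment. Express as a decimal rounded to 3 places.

PN ≈ 0.829

p₁ = P(outcome | exposed) = 578/994 = 0.58149
p₀ = P(outcome | unexposed) = 327/3291 = 0.099362
Under exogeneity and monotonicity, PN = (p₁ − p₀)/p₁.
PN = (0.58149 − 0.099362) / 0.58149 ≈ 0.8291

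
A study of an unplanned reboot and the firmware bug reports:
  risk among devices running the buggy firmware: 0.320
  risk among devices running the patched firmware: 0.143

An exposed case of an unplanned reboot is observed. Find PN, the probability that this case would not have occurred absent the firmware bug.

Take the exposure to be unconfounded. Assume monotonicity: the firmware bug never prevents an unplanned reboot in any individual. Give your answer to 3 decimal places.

Let p₁ = 0.32, p₀ = 0.143.
Under exogeneity and monotonicity, PN = (p₁ − p₀) / p₁.
PN = (0.32 − 0.143) / 0.32 = 0.177 / 0.32 ≈ 0.5531

PN ≈ 0.553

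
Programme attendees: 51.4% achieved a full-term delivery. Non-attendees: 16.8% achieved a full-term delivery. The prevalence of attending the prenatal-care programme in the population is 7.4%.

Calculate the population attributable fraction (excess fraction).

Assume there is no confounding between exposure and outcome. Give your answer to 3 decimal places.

p₁ = 0.514, p₀ = 0.168.
Overall risk P(Y=1) = π·p₁ + (1−π)·p₀ = 0.074×0.514 + 0.926×0.168 = 0.1936.
Under exogeneity, PAF = [P(Y=1) − p₀] / P(Y=1).
PAF = (0.1936 − 0.168) / 0.1936 ≈ 0.1322

PAF ≈ 0.132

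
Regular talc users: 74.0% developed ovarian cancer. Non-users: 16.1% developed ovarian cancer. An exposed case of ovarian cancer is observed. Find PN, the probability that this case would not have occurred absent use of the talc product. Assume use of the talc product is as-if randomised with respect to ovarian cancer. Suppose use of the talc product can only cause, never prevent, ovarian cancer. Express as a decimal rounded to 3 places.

PN ≈ 0.782

p₁ = 0.74, p₀ = 0.161.
Under exogeneity and monotonicity, PN = (p₁ − p₀) / p₁.
PN = (0.74 − 0.161) / 0.74 = 0.579 / 0.74 ≈ 0.7824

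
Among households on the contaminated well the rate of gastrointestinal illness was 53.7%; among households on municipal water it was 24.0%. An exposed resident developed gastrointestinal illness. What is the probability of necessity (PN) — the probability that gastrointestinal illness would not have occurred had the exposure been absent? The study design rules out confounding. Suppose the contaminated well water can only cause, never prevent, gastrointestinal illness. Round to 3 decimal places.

PN ≈ 0.553

p₁ = 0.537, p₀ = 0.24.
Under exogeneity and monotonicity, PN = (p₁ − p₀) / p₁.
PN = (0.537 − 0.24) / 0.537 = 0.297 / 0.537 ≈ 0.5531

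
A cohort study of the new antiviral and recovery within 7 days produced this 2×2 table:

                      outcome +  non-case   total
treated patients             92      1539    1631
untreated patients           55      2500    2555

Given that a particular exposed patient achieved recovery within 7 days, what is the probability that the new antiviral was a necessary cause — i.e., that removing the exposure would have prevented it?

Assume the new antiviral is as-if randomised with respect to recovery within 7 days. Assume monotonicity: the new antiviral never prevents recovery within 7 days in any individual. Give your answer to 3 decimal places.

PN ≈ 0.618

p₁ = P(outcome | exposed) = 92/1631 = 0.056407
p₀ = P(outcome | unexposed) = 55/2555 = 0.021526
Under exogeneity and monotonicity, PN = (p₁ − p₀)/p₁.
PN = (0.056407 − 0.021526) / 0.056407 ≈ 0.6184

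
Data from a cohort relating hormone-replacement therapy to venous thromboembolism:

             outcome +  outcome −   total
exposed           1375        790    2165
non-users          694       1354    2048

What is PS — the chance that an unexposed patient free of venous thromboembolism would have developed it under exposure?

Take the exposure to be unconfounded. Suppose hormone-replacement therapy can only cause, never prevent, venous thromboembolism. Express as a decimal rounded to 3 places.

p₁ = P(outcome | exposed) = 1375/2165 = 0.6351
p₀ = P(outcome | unexposed) = 694/2048 = 0.33887
Under exogeneity and monotonicity, PS = (p₁ − p₀)/(1 − p₀).
PS = (0.6351 − 0.33887) / 0.66113 ≈ 0.4481

PS ≈ 0.448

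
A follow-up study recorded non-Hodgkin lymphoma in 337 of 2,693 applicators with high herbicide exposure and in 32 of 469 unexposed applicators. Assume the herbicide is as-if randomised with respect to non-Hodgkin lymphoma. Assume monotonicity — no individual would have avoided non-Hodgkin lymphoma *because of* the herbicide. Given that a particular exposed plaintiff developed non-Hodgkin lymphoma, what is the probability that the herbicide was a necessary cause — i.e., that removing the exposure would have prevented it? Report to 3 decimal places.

PN ≈ 0.455

p₁ = P(outcome | exposed) = 337/2693 = 0.12514
p₀ = P(outcome | unexposed) = 32/469 = 0.06823
Under exogeneity and monotonicity, PN = (p₁ − p₀) / p₁.
PN = (0.12514 − 0.06823) / 0.12514 = 0.056909 / 0.12514 ≈ 0.4548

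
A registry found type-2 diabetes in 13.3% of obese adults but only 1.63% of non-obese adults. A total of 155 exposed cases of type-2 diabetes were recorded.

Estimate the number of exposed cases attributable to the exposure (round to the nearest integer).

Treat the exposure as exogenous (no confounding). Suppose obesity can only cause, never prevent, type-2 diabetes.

p₁ = 0.133, p₀ = 0.0163.
PN = (p₁ − p₀)/p₁ = (0.133 − 0.0163) / 0.133 ≈ 0.87744.
Attributable cases ≈ PN × (exposed cases) = 0.87744 × 155 ≈ 136.00.

about 136 cases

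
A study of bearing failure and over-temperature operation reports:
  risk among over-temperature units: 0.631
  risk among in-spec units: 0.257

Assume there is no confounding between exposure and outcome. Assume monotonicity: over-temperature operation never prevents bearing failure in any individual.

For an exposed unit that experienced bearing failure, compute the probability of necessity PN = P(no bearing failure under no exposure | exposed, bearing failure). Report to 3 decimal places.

Let p₁ = 0.631, p₀ = 0.257.
Under exogeneity and monotonicity, PN = (p₁ − p₀) / p₁.
PN = (0.631 − 0.257) / 0.631 = 0.374 / 0.631 ≈ 0.5927

PN ≈ 0.593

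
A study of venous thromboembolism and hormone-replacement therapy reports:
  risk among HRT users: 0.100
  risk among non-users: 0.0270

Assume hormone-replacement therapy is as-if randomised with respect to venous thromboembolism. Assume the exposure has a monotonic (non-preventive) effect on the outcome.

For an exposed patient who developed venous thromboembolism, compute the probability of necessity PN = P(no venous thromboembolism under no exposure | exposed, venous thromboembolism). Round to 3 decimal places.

PN ≈ 0.730

Let p₁ = 0.1, p₀ = 0.027.
Under exogeneity and monotonicity, PN = (p₁ − p₀) / p₁.
PN = (0.1 − 0.027) / 0.1 = 0.073 / 0.1 ≈ 0.7300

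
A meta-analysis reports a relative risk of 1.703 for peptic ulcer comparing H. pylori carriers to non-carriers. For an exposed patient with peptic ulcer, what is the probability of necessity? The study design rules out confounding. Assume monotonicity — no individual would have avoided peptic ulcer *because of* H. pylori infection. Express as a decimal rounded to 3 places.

Under exogeneity and monotonicity, PN = (RR − 1) / RR = 1 − 1/RR.
PN = (1.703 − 1) / 1.703 = 0.703 / 1.703 ≈ 0.4128

PN ≈ 0.413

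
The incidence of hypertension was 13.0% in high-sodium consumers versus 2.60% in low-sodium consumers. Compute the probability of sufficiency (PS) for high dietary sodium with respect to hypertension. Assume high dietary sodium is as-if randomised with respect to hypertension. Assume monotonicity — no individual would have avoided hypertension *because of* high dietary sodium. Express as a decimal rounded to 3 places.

p₁ = 0.13, p₀ = 0.026.
Under exogeneity and monotonicity, PS = (p₁ − p₀) / (1 − p₀).
PS = (0.13 − 0.026) / (1 − 0.026) = 0.104 / 0.974 ≈ 0.1068

PS ≈ 0.107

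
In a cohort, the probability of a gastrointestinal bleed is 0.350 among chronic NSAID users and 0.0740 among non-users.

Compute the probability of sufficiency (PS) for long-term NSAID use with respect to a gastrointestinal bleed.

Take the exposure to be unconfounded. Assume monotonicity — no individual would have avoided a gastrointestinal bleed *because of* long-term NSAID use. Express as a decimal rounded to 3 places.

Let p₁ = 0.35, p₀ = 0.074.
Under exogeneity and monotonicity, PS = (p₁ − p₀) / (1 − p₀).
PS = (0.35 − 0.074) / (1 − 0.074) = 0.276 / 0.926 ≈ 0.2981

PS ≈ 0.298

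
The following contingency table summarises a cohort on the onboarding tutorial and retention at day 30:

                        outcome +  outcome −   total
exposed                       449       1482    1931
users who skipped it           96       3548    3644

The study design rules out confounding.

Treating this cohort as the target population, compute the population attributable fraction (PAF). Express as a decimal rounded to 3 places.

PAF ≈ 0.731

p₁ = P(outcome | exposed) = 449/1931 = 0.23252
p₀ = P(outcome | unexposed) = 96/3644 = 0.026345
Exposure prevalence π = 1931/5575 = 0.34637; overall risk P(Y=1) = 0.097758.
Under exogeneity, PAF = [P(Y=1) − p₀]/P(Y=1).
PAF = (0.097758 − 0.026345) / 0.097758 ≈ 0.7305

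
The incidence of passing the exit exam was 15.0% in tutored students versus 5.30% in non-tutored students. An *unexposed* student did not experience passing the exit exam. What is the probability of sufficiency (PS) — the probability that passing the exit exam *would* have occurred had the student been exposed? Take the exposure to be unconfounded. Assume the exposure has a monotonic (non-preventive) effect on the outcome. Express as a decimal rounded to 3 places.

PS ≈ 0.102

p₁ = 0.15, p₀ = 0.053.
Under exogeneity and monotonicity, PS = (p₁ − p₀) / (1 − p₀).
PS = (0.15 − 0.053) / (1 − 0.053) = 0.097 / 0.947 ≈ 0.1024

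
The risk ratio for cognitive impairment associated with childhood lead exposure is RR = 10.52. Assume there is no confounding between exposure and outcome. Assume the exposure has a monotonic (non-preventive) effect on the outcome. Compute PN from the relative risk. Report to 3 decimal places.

Under exogeneity and monotonicity, PN = (RR − 1) / RR = 1 − 1/RR.
PN = (10.52 − 1) / 10.52 = 9.52 / 10.52 ≈ 0.9049

PN ≈ 0.905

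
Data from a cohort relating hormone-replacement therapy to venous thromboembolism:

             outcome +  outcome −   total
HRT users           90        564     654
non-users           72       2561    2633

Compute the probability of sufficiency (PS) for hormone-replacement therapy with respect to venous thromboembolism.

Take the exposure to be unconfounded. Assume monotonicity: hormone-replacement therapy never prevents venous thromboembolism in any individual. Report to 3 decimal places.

p₁ = P(outcome | exposed) = 90/654 = 0.13761
p₀ = P(outcome | unexposed) = 72/2633 = 0.027345
Under exogeneity and monotonicity, PS = (p₁ − p₀)/(1 − p₀).
PS = (0.13761 − 0.027345) / 0.97265 ≈ 0.1134

PS ≈ 0.113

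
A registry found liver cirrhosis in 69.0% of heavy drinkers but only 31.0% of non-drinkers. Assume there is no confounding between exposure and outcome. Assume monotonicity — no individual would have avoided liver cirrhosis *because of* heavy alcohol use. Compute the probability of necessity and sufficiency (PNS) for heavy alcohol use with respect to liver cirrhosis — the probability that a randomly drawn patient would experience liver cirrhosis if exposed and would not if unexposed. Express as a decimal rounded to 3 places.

PNS ≈ 0.380

p₁ = 0.69, p₀ = 0.31.
Under exogeneity and monotonicity, PNS = p₁ − p₀.
PNS = 0.69 − 0.31 = 0.38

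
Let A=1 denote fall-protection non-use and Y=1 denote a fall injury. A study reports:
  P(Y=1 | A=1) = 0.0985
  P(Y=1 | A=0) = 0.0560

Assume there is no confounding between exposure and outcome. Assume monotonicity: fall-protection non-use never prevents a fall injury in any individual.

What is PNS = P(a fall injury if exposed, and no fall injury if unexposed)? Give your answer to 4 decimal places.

Let p₁ = 0.0985, p₀ = 0.056.
Under exogeneity and monotonicity, PNS = p₁ − p₀.
PNS = 0.0985 − 0.056 = 0.0425

PNS ≈ 0.0425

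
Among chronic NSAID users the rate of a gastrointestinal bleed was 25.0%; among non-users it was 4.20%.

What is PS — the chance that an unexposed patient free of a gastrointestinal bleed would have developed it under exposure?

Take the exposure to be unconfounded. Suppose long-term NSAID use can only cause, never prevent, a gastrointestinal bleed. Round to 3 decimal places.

p₁ = 0.25, p₀ = 0.042.
Under exogeneity and monotonicity, PS = (p₁ − p₀) / (1 − p₀).
PS = (0.25 − 0.042) / (1 − 0.042) = 0.208 / 0.958 ≈ 0.2171

PS ≈ 0.217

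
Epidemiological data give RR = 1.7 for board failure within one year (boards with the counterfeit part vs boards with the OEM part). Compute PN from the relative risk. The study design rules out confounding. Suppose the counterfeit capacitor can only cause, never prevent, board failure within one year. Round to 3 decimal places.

Under exogeneity and monotonicity, PN = (RR − 1) / RR = 1 − 1/RR.
PN = (1.7 − 1) / 1.7 = 0.7 / 1.7 ≈ 0.4118

PN ≈ 0.412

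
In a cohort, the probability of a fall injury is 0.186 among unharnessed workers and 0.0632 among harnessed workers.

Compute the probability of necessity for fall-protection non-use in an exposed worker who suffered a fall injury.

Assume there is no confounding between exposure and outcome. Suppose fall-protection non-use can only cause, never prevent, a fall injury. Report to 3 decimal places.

PN ≈ 0.660

Let p₁ = 0.186, p₀ = 0.0632.
Under exogeneity and monotonicity, PN = (p₁ − p₀) / p₁.
PN = (0.186 − 0.0632) / 0.186 = 0.1228 / 0.186 ≈ 0.6602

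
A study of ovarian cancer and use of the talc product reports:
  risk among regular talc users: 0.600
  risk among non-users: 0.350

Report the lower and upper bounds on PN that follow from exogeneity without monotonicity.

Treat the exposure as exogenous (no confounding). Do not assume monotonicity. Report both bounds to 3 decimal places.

0.417 ≤ PN ≤ 1.000

Let p₁ = 0.6, p₀ = 0.35.
Under exogeneity alone the bounds on PN are max{0,(p₁−p₀)/p₁} ≤ PN ≤ min{1,(1−p₀)/p₁}.
  lower = (p₁ − p₀)/p₁ = 0.25 / 0.6 ≈ 0.4167
  upper = min{1, (1 − p₀)/p₁} = 0.65 / 0.6 ≈ 1.0833 → capped at 1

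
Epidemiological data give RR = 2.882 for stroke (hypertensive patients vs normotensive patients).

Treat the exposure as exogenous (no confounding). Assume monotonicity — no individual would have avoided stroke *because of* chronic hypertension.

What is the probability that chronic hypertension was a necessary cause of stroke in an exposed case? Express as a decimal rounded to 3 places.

PN ≈ 0.653

Under exogeneity and monotonicity, PN = (RR − 1) / RR = 1 − 1/RR.
PN = (2.882 − 1) / 2.882 = 1.882 / 2.882 ≈ 0.6530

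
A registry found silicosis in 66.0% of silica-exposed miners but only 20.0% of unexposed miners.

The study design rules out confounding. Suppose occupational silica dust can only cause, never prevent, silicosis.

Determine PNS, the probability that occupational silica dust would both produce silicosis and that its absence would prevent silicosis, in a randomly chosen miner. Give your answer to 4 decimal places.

PNS ≈ 0.4600

p₁ = 0.66, p₀ = 0.2.
Under exogeneity and monotonicity, PNS = p₁ − p₀.
PNS = 0.66 − 0.2 = 0.46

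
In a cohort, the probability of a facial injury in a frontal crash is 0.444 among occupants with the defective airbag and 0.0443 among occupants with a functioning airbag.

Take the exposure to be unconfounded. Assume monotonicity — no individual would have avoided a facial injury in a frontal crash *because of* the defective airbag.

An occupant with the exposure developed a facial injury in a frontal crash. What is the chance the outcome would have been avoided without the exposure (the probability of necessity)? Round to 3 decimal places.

PN ≈ 0.900

Let p₁ = 0.444, p₀ = 0.0443.
Under exogeneity and monotonicity, PN = (p₁ − p₀) / p₁.
PN = (0.444 − 0.0443) / 0.444 = 0.3997 / 0.444 ≈ 0.9002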